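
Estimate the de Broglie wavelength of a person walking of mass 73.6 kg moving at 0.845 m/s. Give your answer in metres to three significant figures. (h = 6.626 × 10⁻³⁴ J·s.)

λ = 1.07 × 10⁻³⁵ m

p = mv = 73.6 × 0.845 = 6.219 × 10¹ kg·m/s.
λ = h/p = 6.626 × 10⁻³⁴ / 6.219 × 10¹ = 1.07 × 10⁻³⁵ m.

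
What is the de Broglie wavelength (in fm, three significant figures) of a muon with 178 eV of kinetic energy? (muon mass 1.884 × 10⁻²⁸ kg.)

KE = 178 eV = 2.852 × 10⁻¹⁷ J.
p = √(2mKE) = √(2 × 1.884 × 10⁻²⁸ × 2.852 × 10⁻¹⁷) = 1.037 × 10⁻²² kg·m/s.
λ = h/p = 6.626 × 10⁻³⁴ / 1.037 × 10⁻²² = 6.39 × 10⁻¹² m = 6390 fm.

λ = 6390 fm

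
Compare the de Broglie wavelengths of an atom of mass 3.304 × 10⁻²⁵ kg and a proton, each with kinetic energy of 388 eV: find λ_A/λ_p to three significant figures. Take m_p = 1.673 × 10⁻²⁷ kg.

λ_A/λ_p = 0.0712

At fixed KE, p = √(2mKE) so λ = h/p ∝ 1/√m.
λ_A/λ_p = √(m_p/m_A) = √(1.673 × 10⁻²⁷/3.304 × 10⁻²⁵) = √(5.064 × 10⁻³) = 0.0712.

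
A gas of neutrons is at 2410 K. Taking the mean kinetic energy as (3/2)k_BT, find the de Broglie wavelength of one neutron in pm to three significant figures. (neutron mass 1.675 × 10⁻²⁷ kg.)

λ = 51.2 pm

KE = (3/2)k_BT = 1.5 × 1.381 × 10⁻²³ × 2410 = 4.992 × 10⁻²⁰ J.
p = √(2mKE) = √(2 × 1.675 × 10⁻²⁷ × 4.992 × 10⁻²⁰) = 1.293 × 10⁻²³ kg·m/s.
λ = h/p = 5.12 × 10⁻¹¹ m = 51.2 pm.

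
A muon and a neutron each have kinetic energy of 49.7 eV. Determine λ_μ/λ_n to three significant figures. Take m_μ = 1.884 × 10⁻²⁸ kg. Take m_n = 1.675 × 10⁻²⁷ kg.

λ_μ/λ_n = 2.98

At fixed KE, p = √(2mKE) so λ = h/p ∝ 1/√m.
λ_μ/λ_n = √(m_n/m_μ) = √(1.675 × 10⁻²⁷/1.884 × 10⁻²⁸) = √(8.891) = 2.98.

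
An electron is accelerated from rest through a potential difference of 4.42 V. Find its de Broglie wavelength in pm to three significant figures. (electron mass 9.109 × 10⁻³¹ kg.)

KE = eV = 1.602 × 10⁻¹⁹ × 4.420 = 7.081 × 10⁻¹⁹ J.
p = √(2mKE) = √(2 × 9.109 × 10⁻³¹ × 7.081 × 10⁻¹⁹) = 1.136 × 10⁻²⁴ kg·m/s.
λ = h/p = 6.626 × 10⁻³⁴ / 1.136 × 10⁻²⁴ = 5.83 × 10⁻¹⁰ m = 583 pm.

λ = 583 pm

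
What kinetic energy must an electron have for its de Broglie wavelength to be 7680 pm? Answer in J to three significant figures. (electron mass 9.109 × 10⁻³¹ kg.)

p = h/λ = 6.626 × 10⁻³⁴ / 7.680 × 10⁻⁹ = 8.628 × 10⁻²⁶ kg·m/s.
KE = p²/(2m) = (8.628 × 10⁻²⁶)² / (2 × 9.109 × 10⁻³¹) = 4.086 × 10⁻²¹ J = 4.09 × 10⁻²¹ J.

KE = 4.09 × 10⁻²¹ J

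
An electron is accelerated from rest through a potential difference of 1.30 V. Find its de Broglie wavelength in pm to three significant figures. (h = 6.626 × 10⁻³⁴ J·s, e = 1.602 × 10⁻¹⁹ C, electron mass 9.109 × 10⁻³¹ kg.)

KE = eV = 1.602 × 10⁻¹⁹ × 1.300 = 2.083 × 10⁻¹⁹ J.
p = √(2mKE) = √(2 × 9.109 × 10⁻³¹ × 2.083 × 10⁻¹⁹) = 6.160 × 10⁻²⁵ kg·m/s.
λ = h/p = 6.626 × 10⁻³⁴ / 6.160 × 10⁻²⁵ = 1.08 × 10⁻⁹ m = 1080 pm.

λ = 1080 pm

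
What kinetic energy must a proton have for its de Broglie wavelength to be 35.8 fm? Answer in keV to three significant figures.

p = h/λ = 6.626 × 10⁻³⁴ / 3.580 × 10⁻¹⁴ = 1.851 × 10⁻²⁰ kg·m/s.
KE = p²/(2m) = (1.851 × 10⁻²⁰)² / (2 × 1.673 × 10⁻²⁷) = 1.024 × 10⁻¹³ J = 639 keV.

KE = 639 keV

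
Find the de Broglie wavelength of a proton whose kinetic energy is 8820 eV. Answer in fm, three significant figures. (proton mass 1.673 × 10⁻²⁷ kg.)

λ = 305 fm

KE = 8820 eV = 1.413 × 10⁻¹⁵ J.
p = √(2mKE) = √(2 × 1.673 × 10⁻²⁷ × 1.413 × 10⁻¹⁵) = 2.174 × 10⁻²¹ kg·m/s.
λ = h/p = 6.626 × 10⁻³⁴ / 2.174 × 10⁻²¹ = 3.05 × 10⁻¹³ m = 305 fm.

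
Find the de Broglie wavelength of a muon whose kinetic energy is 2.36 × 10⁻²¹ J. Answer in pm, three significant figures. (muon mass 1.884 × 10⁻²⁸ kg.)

p = √(2mKE) = √(2 × 1.884 × 10⁻²⁸ × 2.360 × 10⁻²¹) = 9.430 × 10⁻²⁵ kg·m/s.
λ = h/p = 6.626 × 10⁻³⁴ / 9.430 × 10⁻²⁵ = 7.03 × 10⁻¹⁰ m = 703 pm.

λ = 703 pm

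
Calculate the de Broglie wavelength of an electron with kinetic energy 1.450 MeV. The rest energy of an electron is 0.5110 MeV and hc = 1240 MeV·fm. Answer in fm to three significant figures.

Total energy E = KE + m₀c² = 1.450 + 0.5110 = 1.9610 MeV.
(pc)² = E² − (m₀c²)² = (1.9610)² − (0.5110)² = 3.584 MeV², so pc = 1.893 MeV.
λ = hc/(pc) = 1240 MeV·fm / 1.893 MeV = 655 fm.

λ = 655 fm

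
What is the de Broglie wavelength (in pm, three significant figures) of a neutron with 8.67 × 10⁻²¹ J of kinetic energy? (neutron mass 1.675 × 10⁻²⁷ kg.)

λ = 123 pm

p = √(2mKE) = √(2 × 1.675 × 10⁻²⁷ × 8.670 × 10⁻²¹) = 5.389 × 10⁻²⁴ kg·m/s.
λ = h/p = 6.626 × 10⁻³⁴ / 5.389 × 10⁻²⁴ = 1.23 × 10⁻¹⁰ m = 123 pm.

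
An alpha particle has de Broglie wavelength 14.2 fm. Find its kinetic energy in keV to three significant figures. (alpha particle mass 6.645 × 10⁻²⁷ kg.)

p = h/λ = 6.626 × 10⁻³⁴ / 1.420 × 10⁻¹⁴ = 4.666 × 10⁻²⁰ kg·m/s.
KE = p²/(2m) = (4.666 × 10⁻²⁰)² / (2 × 6.645 × 10⁻²⁷) = 1.638 × 10⁻¹³ J = 1020 keV.

KE = 1020 keV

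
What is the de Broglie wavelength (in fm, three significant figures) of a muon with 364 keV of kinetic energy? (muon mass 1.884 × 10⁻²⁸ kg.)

KE = 364 keV = 5.831 × 10⁻¹⁴ J.
p = √(2mKE) = √(2 × 1.884 × 10⁻²⁸ × 5.831 × 10⁻¹⁴) = 4.687 × 10⁻²¹ kg·m/s.
λ = h/p = 6.626 × 10⁻³⁴ / 4.687 × 10⁻²¹ = 1.41 × 10⁻¹³ m = 141 fm.

λ = 141 fm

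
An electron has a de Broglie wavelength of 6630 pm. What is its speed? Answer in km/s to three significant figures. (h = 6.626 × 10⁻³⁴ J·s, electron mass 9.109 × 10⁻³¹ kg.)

v = 110 km/s

p = h/λ = 6.626 × 10⁻³⁴ / 6.630 × 10⁻⁹ = 9.994 × 10⁻²⁶ kg·m/s.
v = p/m = 9.994 × 10⁻²⁶ / 9.109 × 10⁻³¹ = 1.10 × 10⁵ m/s = 110 km/s.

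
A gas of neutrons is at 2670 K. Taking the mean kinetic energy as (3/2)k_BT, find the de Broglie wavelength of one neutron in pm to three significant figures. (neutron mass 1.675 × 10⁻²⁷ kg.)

λ = 48.7 pm

KE = (3/2)k_BT = 1.5 × 1.381 × 10⁻²³ × 2670 = 5.531 × 10⁻²⁰ J.
p = √(2mKE) = √(2 × 1.675 × 10⁻²⁷ × 5.531 × 10⁻²⁰) = 1.361 × 10⁻²³ kg·m/s.
λ = h/p = 4.87 × 10⁻¹¹ m = 48.7 pm.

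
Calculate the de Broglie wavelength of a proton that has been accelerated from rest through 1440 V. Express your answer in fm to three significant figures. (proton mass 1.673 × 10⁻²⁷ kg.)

KE = eV = 1.602 × 10⁻¹⁹ × 1440 = 2.307 × 10⁻¹⁶ J.
p = √(2mKE) = √(2 × 1.673 × 10⁻²⁷ × 2.307 × 10⁻¹⁶) = 8.786 × 10⁻²² kg·m/s.
λ = h/p = 6.626 × 10⁻³⁴ / 8.786 × 10⁻²² = 7.54 × 10⁻¹³ m = 754 fm.

λ = 754 fm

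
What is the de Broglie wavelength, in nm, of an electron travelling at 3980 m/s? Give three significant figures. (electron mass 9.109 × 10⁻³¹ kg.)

λ = 183 nm

p = mv = 9.109 × 10⁻³¹ × 3980 = 3.625 × 10⁻²⁷ kg·m/s.
λ = h/p = 6.626 × 10⁻³⁴ / 3.625 × 10⁻²⁷ = 1.83 × 10⁻⁷ m = 183 nm.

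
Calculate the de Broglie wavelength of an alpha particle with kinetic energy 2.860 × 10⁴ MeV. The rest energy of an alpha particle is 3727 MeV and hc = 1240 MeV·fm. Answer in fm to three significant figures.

λ = 0.0386 fm

Total energy E = KE + m₀c² = 2.860 × 10⁴ + 3727 = 32327 MeV.
(pc)² = E² − (m₀c²)² = (32327)² − (3727)² = 1.031 × 10⁹ MeV², so pc = 3.211 × 10⁴ MeV.
λ = hc/(pc) = 1240 MeV·fm / 3.211 × 10⁴ MeV = 0.0386 fm.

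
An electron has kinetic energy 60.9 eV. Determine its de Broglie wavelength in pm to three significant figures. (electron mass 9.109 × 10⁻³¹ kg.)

λ = 157 pm

KE = 60.9 eV = 9.756 × 10⁻¹⁸ J.
p = √(2mKE) = √(2 × 9.109 × 10⁻³¹ × 9.756 × 10⁻¹⁸) = 4.216 × 10⁻²⁴ kg·m/s.
λ = h/p = 6.626 × 10⁻³⁴ / 4.216 × 10⁻²⁴ = 1.57 × 10⁻¹⁰ m = 157 pm.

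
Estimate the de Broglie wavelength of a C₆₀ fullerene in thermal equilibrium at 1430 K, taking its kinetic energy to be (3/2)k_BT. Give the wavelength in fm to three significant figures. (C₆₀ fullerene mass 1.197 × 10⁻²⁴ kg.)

λ = 2490 fm

KE = (3/2)k_BT = 1.5 × 1.381 × 10⁻²³ × 1430 = 2.962 × 10⁻²⁰ J.
p = √(2mKE) = √(2 × 1.197 × 10⁻²⁴ × 2.962 × 10⁻²⁰) = 2.663 × 10⁻²² kg·m/s.
λ = h/p = 2.49 × 10⁻¹² m = 2490 fm.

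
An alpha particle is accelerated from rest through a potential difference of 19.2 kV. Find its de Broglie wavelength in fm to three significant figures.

KE = 2eV = 2 × 1.602 × 10⁻¹⁹ × 1.920 × 10⁴ = 6.152 × 10⁻¹⁵ J.
p = √(2mKE) = √(2 × 6.645 × 10⁻²⁷ × 6.152 × 10⁻¹⁵) = 9.042 × 10⁻²¹ kg·m/s.
λ = h/p = 6.626 × 10⁻³⁴ / 9.042 × 10⁻²¹ = 7.33 × 10⁻¹⁴ m = 73.3 fm.

λ = 73.3 fm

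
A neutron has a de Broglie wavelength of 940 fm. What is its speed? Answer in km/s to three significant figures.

v = 421 km/s

p = h/λ = 6.626 × 10⁻³⁴ / 9.400 × 10⁻¹³ = 7.049 × 10⁻²² kg·m/s.
v = p/m = 7.049 × 10⁻²² / 1.675 × 10⁻²⁷ = 4.21 × 10⁵ m/s = 421 km/s.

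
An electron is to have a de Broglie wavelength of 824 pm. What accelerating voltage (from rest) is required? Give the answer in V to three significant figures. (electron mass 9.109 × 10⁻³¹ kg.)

V = 2.22 V

p = h/λ = 6.626 × 10⁻³⁴ / 8.240 × 10⁻¹⁰ = 8.041 × 10⁻²⁵ kg·m/s.
KE = p²/(2m) = 3.549 × 10⁻¹⁹ J.
V = KE/e = 3.549 × 10⁻¹⁹ / (1.602 × 10⁻¹⁹) = 2.22 V.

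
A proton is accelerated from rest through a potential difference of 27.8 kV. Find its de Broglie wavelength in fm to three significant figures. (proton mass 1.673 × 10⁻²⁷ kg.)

KE = eV = 1.602 × 10⁻¹⁹ × 2.780 × 10⁴ = 4.454 × 10⁻¹⁵ J.
p = √(2mKE) = √(2 × 1.673 × 10⁻²⁷ × 4.454 × 10⁻¹⁵) = 3.860 × 10⁻²¹ kg·m/s.
λ = h/p = 6.626 × 10⁻³⁴ / 3.860 × 10⁻²¹ = 1.72 × 10⁻¹³ m = 172 fm.

λ = 172 fm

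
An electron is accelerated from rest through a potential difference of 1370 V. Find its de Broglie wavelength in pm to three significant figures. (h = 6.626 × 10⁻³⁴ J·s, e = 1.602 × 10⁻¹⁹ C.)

KE = eV = 1.602 × 10⁻¹⁹ × 1370 = 2.195 × 10⁻¹⁶ J.
p = √(2mKE) = √(2 × 9.109 × 10⁻³¹ × 2.195 × 10⁻¹⁶) = 2.000 × 10⁻²³ kg·m/s.
λ = h/p = 6.626 × 10⁻³⁴ / 2.000 × 10⁻²³ = 3.31 × 10⁻¹¹ m = 33.1 pm.

λ = 33.1 pm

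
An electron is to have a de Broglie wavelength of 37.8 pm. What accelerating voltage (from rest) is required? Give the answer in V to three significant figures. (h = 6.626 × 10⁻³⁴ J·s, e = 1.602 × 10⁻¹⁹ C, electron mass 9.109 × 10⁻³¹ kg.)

V = 1050 V

p = h/λ = 6.626 × 10⁻³⁴ / 3.780 × 10⁻¹¹ = 1.753 × 10⁻²³ kg·m/s.
KE = p²/(2m) = 1.687 × 10⁻¹⁶ J.
V = KE/e = 1.687 × 10⁻¹⁶ / (1.602 × 10⁻¹⁹) = 1050 V.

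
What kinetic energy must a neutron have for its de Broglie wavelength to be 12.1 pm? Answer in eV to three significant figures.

p = h/λ = 6.626 × 10⁻³⁴ / 1.210 × 10⁻¹¹ = 5.476 × 10⁻²³ kg·m/s.
KE = p²/(2m) = (5.476 × 10⁻²³)² / (2 × 1.675 × 10⁻²⁷) = 8.951 × 10⁻¹⁹ J = 5.59 eV.

KE = 5.59 eV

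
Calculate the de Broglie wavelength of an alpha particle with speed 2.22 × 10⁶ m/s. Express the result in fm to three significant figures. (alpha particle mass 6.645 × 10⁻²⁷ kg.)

λ = 44.9 fm

p = mv = 6.645 × 10⁻²⁷ × 2.22 × 10⁶ = 1.475 × 10⁻²⁰ kg·m/s.
λ = h/p = 6.626 × 10⁻³⁴ / 1.475 × 10⁻²⁰ = 4.49 × 10⁻¹⁴ m = 44.9 fm.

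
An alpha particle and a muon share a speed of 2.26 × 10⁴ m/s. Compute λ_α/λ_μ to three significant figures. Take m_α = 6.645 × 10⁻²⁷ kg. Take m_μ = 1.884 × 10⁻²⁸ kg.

At fixed v, p = mv so λ = h/(mv) ∝ 1/m.
λ_α/λ_μ = m_μ/m_α = 1.884 × 10⁻²⁸/6.645 × 10⁻²⁷ = 0.0284.

λ_α/λ_μ = 0.0284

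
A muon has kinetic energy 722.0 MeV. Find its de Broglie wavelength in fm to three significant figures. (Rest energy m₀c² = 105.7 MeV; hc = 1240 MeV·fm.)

Total energy E = KE + m₀c² = 722.0 + 105.7 = 827.7 MeV.
(pc)² = E² − (m₀c²)² = (827.7)² − (105.7)² = 6.739 × 10⁵ MeV², so pc = 820.9 MeV.
λ = hc/(pc) = 1240 MeV·fm / 820.9 MeV = 1.51 fm.

λ = 1.51 fm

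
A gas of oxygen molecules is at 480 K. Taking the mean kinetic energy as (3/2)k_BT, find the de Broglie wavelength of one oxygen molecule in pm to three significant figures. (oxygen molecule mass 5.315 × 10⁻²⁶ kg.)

λ = 20.4 pm

KE = (3/2)k_BT = 1.5 × 1.381 × 10⁻²³ × 480 = 9.943 × 10⁻²¹ J.
p = √(2mKE) = √(2 × 5.315 × 10⁻²⁶ × 9.943 × 10⁻²¹) = 3.251 × 10⁻²³ kg·m/s.
λ = h/p = 2.04 × 10⁻¹¹ m = 20.4 pm.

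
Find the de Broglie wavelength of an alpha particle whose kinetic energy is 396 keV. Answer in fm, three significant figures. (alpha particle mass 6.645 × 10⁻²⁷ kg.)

KE = 396 keV = 6.344 × 10⁻¹⁴ J.
p = √(2mKE) = √(2 × 6.645 × 10⁻²⁷ × 6.344 × 10⁻¹⁴) = 2.904 × 10⁻²⁰ kg·m/s.
λ = h/p = 6.626 × 10⁻³⁴ / 2.904 × 10⁻²⁰ = 2.28 × 10⁻¹⁴ m = 22.8 fm.

λ = 22.8 fm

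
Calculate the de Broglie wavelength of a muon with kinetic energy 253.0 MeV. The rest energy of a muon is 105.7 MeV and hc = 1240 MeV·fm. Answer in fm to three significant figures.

λ = 3.62 fm

Total energy E = KE + m₀c² = 253.0 + 105.7 = 358.7 MeV.
(pc)² = E² − (m₀c²)² = (358.7)² − (105.7)² = 1.175 × 10⁵ MeV², so pc = 342.8 MeV.
λ = hc/(pc) = 1240 MeV·fm / 342.8 MeV = 3.62 fm.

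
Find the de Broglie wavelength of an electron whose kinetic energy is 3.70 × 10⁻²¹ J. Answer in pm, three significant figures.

p = √(2mKE) = √(2 × 9.109 × 10⁻³¹ × 3.700 × 10⁻²¹) = 8.210 × 10⁻²⁶ kg·m/s.
λ = h/p = 6.626 × 10⁻³⁴ / 8.210 × 10⁻²⁶ = 8.07 × 10⁻⁹ m = 8070 pm.

λ = 8070 pm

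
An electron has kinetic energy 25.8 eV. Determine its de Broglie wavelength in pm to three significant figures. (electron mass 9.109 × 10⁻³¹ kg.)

KE = 25.8 eV = 4.133 × 10⁻¹⁸ J.
p = √(2mKE) = √(2 × 9.109 × 10⁻³¹ × 4.133 × 10⁻¹⁸) = 2.744 × 10⁻²⁴ kg·m/s.
λ = h/p = 6.626 × 10⁻³⁴ / 2.744 × 10⁻²⁴ = 2.41 × 10⁻¹⁰ m = 241 pm.

λ = 241 pm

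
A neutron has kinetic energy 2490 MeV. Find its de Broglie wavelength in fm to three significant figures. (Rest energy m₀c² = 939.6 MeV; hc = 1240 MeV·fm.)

Total energy E = KE + m₀c² = 2490 + 939.6 = 3429.6 MeV.
(pc)² = E² − (m₀c²)² = (3429.6)² − (939.6)² = 1.088 × 10⁷ MeV², so pc = 3298 MeV.
λ = hc/(pc) = 1240 MeV·fm / 3298 MeV = 0.376 fm.

λ = 0.376 fm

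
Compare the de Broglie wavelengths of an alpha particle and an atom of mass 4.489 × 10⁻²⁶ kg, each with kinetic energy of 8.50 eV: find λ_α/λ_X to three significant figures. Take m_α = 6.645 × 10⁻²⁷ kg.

λ_α/λ_X = 2.60

At fixed KE, p = √(2mKE) so λ = h/p ∝ 1/√m.
λ_α/λ_X = √(m_X/m_α) = √(4.489 × 10⁻²⁶/6.645 × 10⁻²⁷) = √(6.755) = 2.60.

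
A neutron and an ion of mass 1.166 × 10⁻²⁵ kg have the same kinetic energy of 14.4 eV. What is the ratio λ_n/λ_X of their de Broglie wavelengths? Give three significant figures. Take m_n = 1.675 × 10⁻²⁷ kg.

λ_n/λ_X = 8.34

At fixed KE, p = √(2mKE) so λ = h/p ∝ 1/√m.
λ_n/λ_X = √(m_X/m_n) = √(1.166 × 10⁻²⁵/1.675 × 10⁻²⁷) = √(69.61) = 8.34.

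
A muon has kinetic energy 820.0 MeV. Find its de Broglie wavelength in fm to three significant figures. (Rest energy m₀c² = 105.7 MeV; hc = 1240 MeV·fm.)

Total energy E = KE + m₀c² = 820.0 + 105.7 = 925.7 MeV.
(pc)² = E² − (m₀c²)² = (925.7)² − (105.7)² = 8.457 × 10⁵ MeV², so pc = 919.6 MeV.
λ = hc/(pc) = 1240 MeV·fm / 919.6 MeV = 1.35 fm.

λ = 1.35 fm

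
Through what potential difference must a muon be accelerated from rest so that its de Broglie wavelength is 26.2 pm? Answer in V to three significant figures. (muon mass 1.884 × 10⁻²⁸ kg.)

p = h/λ = 6.626 × 10⁻³⁴ / 2.620 × 10⁻¹¹ = 2.529 × 10⁻²³ kg·m/s.
KE = p²/(2m) = 1.697 × 10⁻¹⁸ J.
V = KE/e = 1.697 × 10⁻¹⁸ / (1.602 × 10⁻¹⁹) = 10.6 V.

V = 10.6 V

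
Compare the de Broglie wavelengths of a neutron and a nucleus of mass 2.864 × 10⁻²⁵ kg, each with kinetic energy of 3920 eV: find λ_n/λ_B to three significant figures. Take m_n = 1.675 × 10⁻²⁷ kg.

At fixed KE, p = √(2mKE) so λ = h/p ∝ 1/√m.
λ_n/λ_B = √(m_B/m_n) = √(2.864 × 10⁻²⁵/1.675 × 10⁻²⁷) = √(171.0) = 13.1.

λ_n/λ_B = 13.1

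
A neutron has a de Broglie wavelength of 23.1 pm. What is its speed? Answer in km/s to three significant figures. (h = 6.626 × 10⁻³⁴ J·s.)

v = 17.1 km/s

p = h/λ = 6.626 × 10⁻³⁴ / 2.310 × 10⁻¹¹ = 2.868 × 10⁻²³ kg·m/s.
v = p/m = 2.868 × 10⁻²³ / 1.675 × 10⁻²⁷ = 1.71 × 10⁴ m/s = 17.1 km/s.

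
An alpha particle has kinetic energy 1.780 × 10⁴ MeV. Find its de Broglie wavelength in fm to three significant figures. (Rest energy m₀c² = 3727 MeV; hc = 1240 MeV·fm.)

λ = 0.0585 fm

Total energy E = KE + m₀c² = 1.780 × 10⁴ + 3727 = 21527 MeV.
(pc)² = E² − (m₀c²)² = (21527)² − (3727)² = 4.495 × 10⁸ MeV², so pc = 2.120 × 10⁴ MeV.
λ = hc/(pc) = 1240 MeV·fm / 2.120 × 10⁴ MeV = 0.0585 fm.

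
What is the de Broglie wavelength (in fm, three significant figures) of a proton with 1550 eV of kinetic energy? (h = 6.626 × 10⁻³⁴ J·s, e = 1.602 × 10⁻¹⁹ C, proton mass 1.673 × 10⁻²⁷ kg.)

λ = 727 fm

KE = 1550 eV = 2.483 × 10⁻¹⁶ J.
p = √(2mKE) = √(2 × 1.673 × 10⁻²⁷ × 2.483 × 10⁻¹⁶) = 9.115 × 10⁻²² kg·m/s.
λ = h/p = 6.626 × 10⁻³⁴ / 9.115 × 10⁻²² = 7.27 × 10⁻¹³ m = 727 fm.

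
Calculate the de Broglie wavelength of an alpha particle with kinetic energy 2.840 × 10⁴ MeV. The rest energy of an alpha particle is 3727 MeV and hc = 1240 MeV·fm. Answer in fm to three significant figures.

Total energy E = KE + m₀c² = 2.840 × 10⁴ + 3727 = 32127 MeV.
(pc)² = E² − (m₀c²)² = (32127)² − (3727)² = 1.018 × 10⁹ MeV², so pc = 3.191 × 10⁴ MeV.
λ = hc/(pc) = 1240 MeV·fm / 3.191 × 10⁴ MeV = 0.0389 fm.

λ = 0.0389 fm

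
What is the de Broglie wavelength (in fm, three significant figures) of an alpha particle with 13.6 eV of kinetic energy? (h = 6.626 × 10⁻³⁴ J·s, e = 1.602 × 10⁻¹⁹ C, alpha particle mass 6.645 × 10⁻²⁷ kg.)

KE = 13.6 eV = 2.179 × 10⁻¹⁸ J.
p = √(2mKE) = √(2 × 6.645 × 10⁻²⁷ × 2.179 × 10⁻¹⁸) = 1.702 × 10⁻²² kg·m/s.
λ = h/p = 6.626 × 10⁻³⁴ / 1.702 × 10⁻²² = 3.89 × 10⁻¹² m = 3890 fm.

λ = 3890 fm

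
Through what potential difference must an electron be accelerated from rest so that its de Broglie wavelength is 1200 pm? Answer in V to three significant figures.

V = 1.04 V

p = h/λ = 6.626 × 10⁻³⁴ / 1.200 × 10⁻⁹ = 5.522 × 10⁻²⁵ kg·m/s.
KE = p²/(2m) = 1.674 × 10⁻¹⁹ J.
V = KE/e = 1.674 × 10⁻¹⁹ / (1.602 × 10⁻¹⁹) = 1.04 V.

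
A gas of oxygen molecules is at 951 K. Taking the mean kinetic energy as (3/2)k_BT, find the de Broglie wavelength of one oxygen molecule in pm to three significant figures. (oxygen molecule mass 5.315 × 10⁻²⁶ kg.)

KE = (3/2)k_BT = 1.5 × 1.381 × 10⁻²³ × 951 = 1.970 × 10⁻²⁰ J.
p = √(2mKE) = √(2 × 5.315 × 10⁻²⁶ × 1.970 × 10⁻²⁰) = 4.576 × 10⁻²³ kg·m/s.
λ = h/p = 1.45 × 10⁻¹¹ m = 14.5 pm.

λ = 14.5 pm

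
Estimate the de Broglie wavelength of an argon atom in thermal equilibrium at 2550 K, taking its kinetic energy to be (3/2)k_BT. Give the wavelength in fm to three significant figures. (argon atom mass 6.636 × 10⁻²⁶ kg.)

KE = (3/2)k_BT = 1.5 × 1.381 × 10⁻²³ × 2550 = 5.282 × 10⁻²⁰ J.
p = √(2mKE) = √(2 × 6.636 × 10⁻²⁶ × 5.282 × 10⁻²⁰) = 8.373 × 10⁻²³ kg·m/s.
λ = h/p = 7.91 × 10⁻¹² m = 7910 fm.

λ = 7910 fm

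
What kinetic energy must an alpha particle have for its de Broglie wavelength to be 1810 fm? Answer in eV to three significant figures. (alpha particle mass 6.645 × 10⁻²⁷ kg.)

KE = 62.9 eV

p = h/λ = 6.626 × 10⁻³⁴ / 1.810 × 10⁻¹² = 3.661 × 10⁻²² kg·m/s.
KE = p²/(2m) = (3.661 × 10⁻²²)² / (2 × 6.645 × 10⁻²⁷) = 1.008 × 10⁻¹⁷ J = 62.9 eV.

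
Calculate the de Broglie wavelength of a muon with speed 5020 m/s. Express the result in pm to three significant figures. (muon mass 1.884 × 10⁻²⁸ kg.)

p = mv = 1.884 × 10⁻²⁸ × 5020 = 9.458 × 10⁻²⁵ kg·m/s.
λ = h/p = 6.626 × 10⁻³⁴ / 9.458 × 10⁻²⁵ = 7.01 × 10⁻¹⁰ m = 701 pm.

λ = 701 pm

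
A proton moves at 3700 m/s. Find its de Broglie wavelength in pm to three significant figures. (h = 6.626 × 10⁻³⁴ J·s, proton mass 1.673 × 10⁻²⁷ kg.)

p = mv = 1.673 × 10⁻²⁷ × 3700 = 6.190 × 10⁻²⁴ kg·m/s.
λ = h/p = 6.626 × 10⁻³⁴ / 6.190 × 10⁻²⁴ = 1.07 × 10⁻¹⁰ m = 107 pm.

λ = 107 pm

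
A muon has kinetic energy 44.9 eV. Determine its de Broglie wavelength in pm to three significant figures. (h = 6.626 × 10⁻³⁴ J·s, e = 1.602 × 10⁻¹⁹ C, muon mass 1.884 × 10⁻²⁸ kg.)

λ = 12.7 pm

KE = 44.9 eV = 7.193 × 10⁻¹⁸ J.
p = √(2mKE) = √(2 × 1.884 × 10⁻²⁸ × 7.193 × 10⁻¹⁸) = 5.206 × 10⁻²³ kg·m/s.
λ = h/p = 6.626 × 10⁻³⁴ / 5.206 × 10⁻²³ = 1.27 × 10⁻¹¹ m = 12.7 pm.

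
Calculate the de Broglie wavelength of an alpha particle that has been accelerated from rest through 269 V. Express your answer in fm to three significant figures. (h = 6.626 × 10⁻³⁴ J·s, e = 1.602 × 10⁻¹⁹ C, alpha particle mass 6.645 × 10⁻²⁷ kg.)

λ = 619 fm

KE = 2eV = 2 × 1.602 × 10⁻¹⁹ × 269.0 = 8.619 × 10⁻¹⁷ J.
p = √(2mKE) = √(2 × 6.645 × 10⁻²⁷ × 8.619 × 10⁻¹⁷) = 1.070 × 10⁻²¹ kg·m/s.
λ = h/p = 6.626 × 10⁻³⁴ / 1.070 × 10⁻²¹ = 6.19 × 10⁻¹³ m = 619 fm.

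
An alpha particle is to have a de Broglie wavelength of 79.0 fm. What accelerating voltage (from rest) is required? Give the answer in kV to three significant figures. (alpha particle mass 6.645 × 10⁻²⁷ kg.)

p = h/λ = 6.626 × 10⁻³⁴ / 7.900 × 10⁻¹⁴ = 8.387 × 10⁻²¹ kg·m/s.
KE = p²/(2m) = 5.293 × 10⁻¹⁵ J.
V = KE/2e = 5.293 × 10⁻¹⁵ / (2 × 1.602 × 10⁻¹⁹) = 16.5 kV.

V = 16.5 kV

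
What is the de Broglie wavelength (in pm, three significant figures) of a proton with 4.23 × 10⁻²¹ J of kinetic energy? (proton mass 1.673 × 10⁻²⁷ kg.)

p = √(2mKE) = √(2 × 1.673 × 10⁻²⁷ × 4.230 × 10⁻²¹) = 3.762 × 10⁻²⁴ kg·m/s.
λ = h/p = 6.626 × 10⁻³⁴ / 3.762 × 10⁻²⁴ = 1.76 × 10⁻¹⁰ m = 176 pm.

λ = 176 pm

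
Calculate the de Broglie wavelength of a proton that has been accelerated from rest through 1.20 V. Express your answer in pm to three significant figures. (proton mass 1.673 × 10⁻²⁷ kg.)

λ = 26.1 pm

KE = eV = 1.602 × 10⁻¹⁹ × 1.200 = 1.922 × 10⁻¹⁹ J.
p = √(2mKE) = √(2 × 1.673 × 10⁻²⁷ × 1.922 × 10⁻¹⁹) = 2.536 × 10⁻²³ kg·m/s.
λ = h/p = 6.626 × 10⁻³⁴ / 2.536 × 10⁻²³ = 2.61 × 10⁻¹¹ m = 26.1 pm.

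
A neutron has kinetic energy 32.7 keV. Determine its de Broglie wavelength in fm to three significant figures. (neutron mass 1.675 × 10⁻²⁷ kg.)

KE = 32.7 keV = 5.239 × 10⁻¹⁵ J.
p = √(2mKE) = √(2 × 1.675 × 10⁻²⁷ × 5.239 × 10⁻¹⁵) = 4.189 × 10⁻²¹ kg·m/s.
λ = h/p = 6.626 × 10⁻³⁴ / 4.189 × 10⁻²¹ = 1.58 × 10⁻¹³ m = 158 fm.

λ = 158 fm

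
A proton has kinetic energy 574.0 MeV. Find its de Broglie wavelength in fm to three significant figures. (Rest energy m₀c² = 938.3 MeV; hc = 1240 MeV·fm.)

λ = 1.05 fm

Total energy E = KE + m₀c² = 574.0 + 938.3 = 1512.3 MeV.
(pc)² = E² − (m₀c²)² = (1512.3)² − (938.3)² = 1.407 × 10⁶ MeV², so pc = 1186 MeV.
λ = hc/(pc) = 1240 MeV·fm / 1186 MeV = 1.05 fm.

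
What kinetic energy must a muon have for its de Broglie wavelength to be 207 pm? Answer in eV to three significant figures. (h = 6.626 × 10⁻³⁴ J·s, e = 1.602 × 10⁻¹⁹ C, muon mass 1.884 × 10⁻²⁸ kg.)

p = h/λ = 6.626 × 10⁻³⁴ / 2.070 × 10⁻¹⁰ = 3.201 × 10⁻²⁴ kg·m/s.
KE = p²/(2m) = (3.201 × 10⁻²⁴)² / (2 × 1.884 × 10⁻²⁸) = 2.719 × 10⁻²⁰ J = 0.170 eV.

KE = 0.170 eV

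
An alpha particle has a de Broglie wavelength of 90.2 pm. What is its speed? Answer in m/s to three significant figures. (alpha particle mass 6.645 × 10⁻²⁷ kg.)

p = h/λ = 6.626 × 10⁻³⁴ / 9.020 × 10⁻¹¹ = 7.346 × 10⁻²⁴ kg·m/s.
v = p/m = 7.346 × 10⁻²⁴ / 6.645 × 10⁻²⁷ = 1.11 × 10³ m/s = 1110 m/s.

v = 1110 m/s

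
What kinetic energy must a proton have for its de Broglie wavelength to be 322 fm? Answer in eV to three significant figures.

p = h/λ = 6.626 × 10⁻³⁴ / 3.220 × 10⁻¹³ = 2.058 × 10⁻²¹ kg·m/s.
KE = p²/(2m) = (2.058 × 10⁻²¹)² / (2 × 1.673 × 10⁻²⁷) = 1.266 × 10⁻¹⁵ J = 7900 eV.

KE = 7900 eV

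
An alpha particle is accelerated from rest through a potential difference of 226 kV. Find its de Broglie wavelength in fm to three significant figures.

KE = 2eV = 2 × 1.602 × 10⁻¹⁹ × 2.260 × 10⁵ = 7.241 × 10⁻¹⁴ J.
p = √(2mKE) = √(2 × 6.645 × 10⁻²⁷ × 7.241 × 10⁻¹⁴) = 3.102 × 10⁻²⁰ kg·m/s.
λ = h/p = 6.626 × 10⁻³⁴ / 3.102 × 10⁻²⁰ = 2.14 × 10⁻¹⁴ m = 21.4 fm.

λ = 21.4 fm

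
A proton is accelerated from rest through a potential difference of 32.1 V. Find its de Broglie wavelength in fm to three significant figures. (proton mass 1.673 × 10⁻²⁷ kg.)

KE = eV = 1.602 × 10⁻¹⁹ × 32.10 = 5.142 × 10⁻¹⁸ J.
p = √(2mKE) = √(2 × 1.673 × 10⁻²⁷ × 5.142 × 10⁻¹⁸) = 1.312 × 10⁻²² kg·m/s.
λ = h/p = 6.626 × 10⁻³⁴ / 1.312 × 10⁻²² = 5.05 × 10⁻¹² m = 5050 fm.

λ = 5050 fm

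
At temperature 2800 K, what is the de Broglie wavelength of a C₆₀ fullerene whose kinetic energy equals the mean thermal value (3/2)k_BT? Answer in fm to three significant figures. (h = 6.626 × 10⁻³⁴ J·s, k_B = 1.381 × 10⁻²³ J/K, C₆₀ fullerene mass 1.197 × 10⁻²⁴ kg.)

λ = 1780 fm

KE = (3/2)k_BT = 1.5 × 1.381 × 10⁻²³ × 2800 = 5.800 × 10⁻²⁰ J.
p = √(2mKE) = √(2 × 1.197 × 10⁻²⁴ × 5.800 × 10⁻²⁰) = 3.726 × 10⁻²² kg·m/s.
λ = h/p = 1.78 × 10⁻¹² m = 1780 fm.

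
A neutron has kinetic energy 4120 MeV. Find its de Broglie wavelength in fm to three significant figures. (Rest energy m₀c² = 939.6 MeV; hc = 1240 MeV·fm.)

Total energy E = KE + m₀c² = 4120 + 939.6 = 5059.6 MeV.
(pc)² = E² − (m₀c²)² = (5059.6)² − (939.6)² = 2.472 × 10⁷ MeV², so pc = 4972 MeV.
λ = hc/(pc) = 1240 MeV·fm / 4972 MeV = 0.249 fm.

λ = 0.249 fm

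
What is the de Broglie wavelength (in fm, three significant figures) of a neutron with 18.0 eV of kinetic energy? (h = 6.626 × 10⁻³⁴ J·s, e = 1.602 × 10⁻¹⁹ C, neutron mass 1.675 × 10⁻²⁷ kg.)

λ = 6740 fm

KE = 18.0 eV = 2.884 × 10⁻¹⁸ J.
p = √(2mKE) = √(2 × 1.675 × 10⁻²⁷ × 2.884 × 10⁻¹⁸) = 9.829 × 10⁻²³ kg·m/s.
λ = h/p = 6.626 × 10⁻³⁴ / 9.829 × 10⁻²³ = 6.74 × 10⁻¹² m = 6740 fm.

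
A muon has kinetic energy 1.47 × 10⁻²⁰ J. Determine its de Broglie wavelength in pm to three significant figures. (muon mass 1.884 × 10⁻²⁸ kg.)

λ = 282 pm

p = √(2mKE) = √(2 × 1.884 × 10⁻²⁸ × 1.470 × 10⁻²⁰) = 2.353 × 10⁻²⁴ kg·m/s.
λ = h/p = 6.626 × 10⁻³⁴ / 2.353 × 10⁻²⁴ = 2.82 × 10⁻¹⁰ m = 282 pm.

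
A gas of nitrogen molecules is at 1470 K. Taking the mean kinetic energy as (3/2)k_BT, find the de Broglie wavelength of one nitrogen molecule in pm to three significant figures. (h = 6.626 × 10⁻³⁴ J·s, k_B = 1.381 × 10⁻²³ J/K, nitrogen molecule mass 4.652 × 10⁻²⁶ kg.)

KE = (3/2)k_BT = 1.5 × 1.381 × 10⁻²³ × 1470 = 3.045 × 10⁻²⁰ J.
p = √(2mKE) = √(2 × 4.652 × 10⁻²⁶ × 3.045 × 10⁻²⁰) = 5.323 × 10⁻²³ kg·m/s.
λ = h/p = 1.24 × 10⁻¹¹ m = 12.4 pm.

λ = 12.4 pm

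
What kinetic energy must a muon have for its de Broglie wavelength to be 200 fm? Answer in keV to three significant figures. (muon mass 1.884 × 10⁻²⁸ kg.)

p = h/λ = 6.626 × 10⁻³⁴ / 2.000 × 10⁻¹³ = 3.313 × 10⁻²¹ kg·m/s.
KE = p²/(2m) = (3.313 × 10⁻²¹)² / (2 × 1.884 × 10⁻²⁸) = 2.913 × 10⁻¹⁴ J = 182 keV.

KE = 182 keV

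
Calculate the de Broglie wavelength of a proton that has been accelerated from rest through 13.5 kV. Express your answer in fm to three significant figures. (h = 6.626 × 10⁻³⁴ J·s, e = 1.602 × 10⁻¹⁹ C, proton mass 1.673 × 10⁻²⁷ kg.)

λ = 246 fm

KE = eV = 1.602 × 10⁻¹⁹ × 1.350 × 10⁴ = 2.163 × 10⁻¹⁵ J.
p = √(2mKE) = √(2 × 1.673 × 10⁻²⁷ × 2.163 × 10⁻¹⁵) = 2.690 × 10⁻²¹ kg·m/s.
λ = h/p = 6.626 × 10⁻³⁴ / 2.690 × 10⁻²¹ = 2.46 × 10⁻¹³ m = 246 fm.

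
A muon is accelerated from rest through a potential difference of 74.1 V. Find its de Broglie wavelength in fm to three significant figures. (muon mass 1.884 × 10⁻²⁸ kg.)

λ = 9910 fm

KE = eV = 1.602 × 10⁻¹⁹ × 74.10 = 1.187 × 10⁻¹⁷ J.
p = √(2mKE) = √(2 × 1.884 × 10⁻²⁸ × 1.187 × 10⁻¹⁷) = 6.688 × 10⁻²³ kg·m/s.
λ = h/p = 6.626 × 10⁻³⁴ / 6.688 × 10⁻²³ = 9.91 × 10⁻¹² m = 9910 fm.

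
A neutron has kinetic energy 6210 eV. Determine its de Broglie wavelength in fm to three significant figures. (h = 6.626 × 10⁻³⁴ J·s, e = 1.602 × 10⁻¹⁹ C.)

λ = 363 fm

KE = 6210 eV = 9.948 × 10⁻¹⁶ J.
p = √(2mKE) = √(2 × 1.675 × 10⁻²⁷ × 9.948 × 10⁻¹⁶) = 1.826 × 10⁻²¹ kg·m/s.
λ = h/p = 6.626 × 10⁻³⁴ / 1.826 × 10⁻²¹ = 3.63 × 10⁻¹³ m = 363 fm.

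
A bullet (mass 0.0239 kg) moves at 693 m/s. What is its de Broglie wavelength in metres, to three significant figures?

p = mv = 0.0239 × 693 = 1.656 × 10¹ kg·m/s.
λ = h/p = 6.626 × 10⁻³⁴ / 1.656 × 10¹ = 4.00 × 10⁻³⁵ m.

λ = 4.00 × 10⁻³⁵ m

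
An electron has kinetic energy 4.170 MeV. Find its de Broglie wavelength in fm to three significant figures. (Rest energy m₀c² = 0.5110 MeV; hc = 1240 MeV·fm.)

Total energy E = KE + m₀c² = 4.170 + 0.5110 = 4.6810 MeV.
(pc)² = E² − (m₀c²)² = (4.6810)² − (0.5110)² = 21.65 MeV², so pc = 4.653 MeV.
λ = hc/(pc) = 1240 MeV·fm / 4.653 MeV = 266 fm.

λ = 266 fm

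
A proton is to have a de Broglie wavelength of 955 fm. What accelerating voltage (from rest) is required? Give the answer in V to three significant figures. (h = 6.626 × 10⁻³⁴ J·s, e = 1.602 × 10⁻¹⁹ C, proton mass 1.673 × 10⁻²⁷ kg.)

V = 898 V

p = h/λ = 6.626 × 10⁻³⁴ / 9.550 × 10⁻¹³ = 6.938 × 10⁻²² kg·m/s.
KE = p²/(2m) = 1.439 × 10⁻¹⁶ J.
V = KE/e = 1.439 × 10⁻¹⁶ / (1.602 × 10⁻¹⁹) = 898 V.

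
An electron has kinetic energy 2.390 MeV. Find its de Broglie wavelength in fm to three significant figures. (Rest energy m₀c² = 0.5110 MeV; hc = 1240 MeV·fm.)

λ = 434 fm

Total energy E = KE + m₀c² = 2.390 + 0.5110 = 2.9010 MeV.
(pc)² = E² − (m₀c²)² = (2.9010)² − (0.5110)² = 8.155 MeV², so pc = 2.856 MeV.
λ = hc/(pc) = 1240 MeV·fm / 2.856 MeV = 434 fm.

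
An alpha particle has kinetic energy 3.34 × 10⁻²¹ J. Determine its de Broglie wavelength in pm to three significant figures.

λ = 99.5 pm

p = √(2mKE) = √(2 × 6.645 × 10⁻²⁷ × 3.340 × 10⁻²¹) = 6.662 × 10⁻²⁴ kg·m/s.
λ = h/p = 6.626 × 10⁻³⁴ / 6.662 × 10⁻²⁴ = 9.95 × 10⁻¹¹ m = 99.5 pm.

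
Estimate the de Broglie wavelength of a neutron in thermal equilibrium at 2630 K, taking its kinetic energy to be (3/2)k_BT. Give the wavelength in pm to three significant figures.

λ = 49.0 pm

KE = (3/2)k_BT = 1.5 × 1.381 × 10⁻²³ × 2630 = 5.448 × 10⁻²⁰ J.
p = √(2mKE) = √(2 × 1.675 × 10⁻²⁷ × 5.448 × 10⁻²⁰) = 1.351 × 10⁻²³ kg·m/s.
λ = h/p = 4.90 × 10⁻¹¹ m = 49.0 pm.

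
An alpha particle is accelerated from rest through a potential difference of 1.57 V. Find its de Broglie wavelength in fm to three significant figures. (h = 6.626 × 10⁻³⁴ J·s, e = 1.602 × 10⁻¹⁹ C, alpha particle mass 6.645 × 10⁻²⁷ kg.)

KE = 2eV = 2 × 1.602 × 10⁻¹⁹ × 1.570 = 5.030 × 10⁻¹⁹ J.
p = √(2mKE) = √(2 × 6.645 × 10⁻²⁷ × 5.030 × 10⁻¹⁹) = 8.176 × 10⁻²³ kg·m/s.
λ = h/p = 6.626 × 10⁻³⁴ / 8.176 × 10⁻²³ = 8.10 × 10⁻¹² m = 8100 fm.

λ = 8100 fm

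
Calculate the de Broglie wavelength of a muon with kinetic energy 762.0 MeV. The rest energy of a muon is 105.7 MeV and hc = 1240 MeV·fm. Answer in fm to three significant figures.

Total energy E = KE + m₀c² = 762.0 + 105.7 = 867.7 MeV.
(pc)² = E² − (m₀c²)² = (867.7)² − (105.7)² = 7.417 × 10⁵ MeV², so pc = 861.2 MeV.
λ = hc/(pc) = 1240 MeV·fm / 861.2 MeV = 1.44 fm.

λ = 1.44 fm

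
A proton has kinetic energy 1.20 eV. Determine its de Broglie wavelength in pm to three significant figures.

λ = 26.1 pm

KE = 1.20 eV = 1.922 × 10⁻¹⁹ J.
p = √(2mKE) = √(2 × 1.673 × 10⁻²⁷ × 1.922 × 10⁻¹⁹) = 2.536 × 10⁻²³ kg·m/s.
λ = h/p = 6.626 × 10⁻³⁴ / 2.536 × 10⁻²³ = 2.61 × 10⁻¹¹ m = 26.1 pm.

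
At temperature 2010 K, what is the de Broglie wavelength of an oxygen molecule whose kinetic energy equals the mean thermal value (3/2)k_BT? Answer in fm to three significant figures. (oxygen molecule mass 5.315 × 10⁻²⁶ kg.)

KE = (3/2)k_BT = 1.5 × 1.381 × 10⁻²³ × 2010 = 4.164 × 10⁻²⁰ J.
p = √(2mKE) = √(2 × 5.315 × 10⁻²⁶ × 4.164 × 10⁻²⁰) = 6.653 × 10⁻²³ kg·m/s.
λ = h/p = 9.96 × 10⁻¹² m = 9960 fm.

λ = 9960 fm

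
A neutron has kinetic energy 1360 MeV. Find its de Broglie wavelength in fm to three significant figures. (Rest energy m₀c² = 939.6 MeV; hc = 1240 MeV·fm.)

λ = 0.591 fm

Total energy E = KE + m₀c² = 1360 + 939.6 = 2299.6 MeV.
(pc)² = E² − (m₀c²)² = (2299.6)² − (939.6)² = 4.405 × 10⁶ MeV², so pc = 2099 MeV.
λ = hc/(pc) = 1240 MeV·fm / 2099 MeV = 0.591 fm.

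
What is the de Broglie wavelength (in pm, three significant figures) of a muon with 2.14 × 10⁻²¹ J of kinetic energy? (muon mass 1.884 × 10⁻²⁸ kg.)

λ = 738 pm

p = √(2mKE) = √(2 × 1.884 × 10⁻²⁸ × 2.140 × 10⁻²¹) = 8.980 × 10⁻²⁵ kg·m/s.
λ = h/p = 6.626 × 10⁻³⁴ / 8.980 × 10⁻²⁵ = 7.38 × 10⁻¹⁰ m = 738 pm.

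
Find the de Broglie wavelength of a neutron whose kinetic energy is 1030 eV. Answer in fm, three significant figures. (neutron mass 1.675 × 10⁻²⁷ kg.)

λ = 891 fm

KE = 1030 eV = 1.650 × 10⁻¹⁶ J.
p = √(2mKE) = √(2 × 1.675 × 10⁻²⁷ × 1.650 × 10⁻¹⁶) = 7.435 × 10⁻²² kg·m/s.
λ = h/p = 6.626 × 10⁻³⁴ / 7.435 × 10⁻²² = 8.91 × 10⁻¹³ m = 891 fm.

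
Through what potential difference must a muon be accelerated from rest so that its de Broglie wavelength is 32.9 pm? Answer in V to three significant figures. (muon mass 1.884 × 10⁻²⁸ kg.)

p = h/λ = 6.626 × 10⁻³⁴ / 3.290 × 10⁻¹¹ = 2.014 × 10⁻²³ kg·m/s.
KE = p²/(2m) = 1.076 × 10⁻¹⁸ J.
V = KE/e = 1.076 × 10⁻¹⁸ / (1.602 × 10⁻¹⁹) = 6.72 V.

V = 6.72 V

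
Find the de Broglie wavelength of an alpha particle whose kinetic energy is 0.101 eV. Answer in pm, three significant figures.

KE = 0.101 eV = 1.618 × 10⁻²⁰ J.
p = √(2mKE) = √(2 × 6.645 × 10⁻²⁷ × 1.618 × 10⁻²⁰) = 1.466 × 10⁻²³ kg·m/s.
λ = h/p = 6.626 × 10⁻³⁴ / 1.466 × 10⁻²³ = 4.52 × 10⁻¹¹ m = 45.2 pm.

λ = 45.2 pm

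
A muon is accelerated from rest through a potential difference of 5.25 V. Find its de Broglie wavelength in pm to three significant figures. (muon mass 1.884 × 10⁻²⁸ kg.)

KE = eV = 1.602 × 10⁻¹⁹ × 5.250 = 8.410 × 10⁻¹⁹ J.
p = √(2mKE) = √(2 × 1.884 × 10⁻²⁸ × 8.410 × 10⁻¹⁹) = 1.780 × 10⁻²³ kg·m/s.
λ = h/p = 6.626 × 10⁻³⁴ / 1.780 × 10⁻²³ = 3.72 × 10⁻¹¹ m = 37.2 pm.

λ = 37.2 pm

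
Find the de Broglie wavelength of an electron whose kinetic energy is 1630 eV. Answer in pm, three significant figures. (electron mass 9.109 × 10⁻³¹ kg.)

λ = 30.4 pm

KE = 1630 eV = 2.611 × 10⁻¹⁶ J.
p = √(2mKE) = √(2 × 9.109 × 10⁻³¹ × 2.611 × 10⁻¹⁶) = 2.181 × 10⁻²³ kg·m/s.
λ = h/p = 6.626 × 10⁻³⁴ / 2.181 × 10⁻²³ = 3.04 × 10⁻¹¹ m = 30.4 pm.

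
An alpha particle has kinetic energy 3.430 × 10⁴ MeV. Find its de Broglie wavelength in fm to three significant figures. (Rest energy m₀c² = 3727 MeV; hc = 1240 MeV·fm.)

λ = 0.0328 fm

Total energy E = KE + m₀c² = 3.430 × 10⁴ + 3727 = 38027 MeV.
(pc)² = E² − (m₀c²)² = (38027)² − (3727)² = 1.432 × 10⁹ MeV², so pc = 3.784 × 10⁴ MeV.
λ = hc/(pc) = 1240 MeV·fm / 3.784 × 10⁴ MeV = 0.0328 fm.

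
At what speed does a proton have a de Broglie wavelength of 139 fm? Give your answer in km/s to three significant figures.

p = h/λ = 6.626 × 10⁻³⁴ / 1.390 × 10⁻¹³ = 4.767 × 10⁻²¹ kg·m/s.
v = p/m = 4.767 × 10⁻²¹ / 1.673 × 10⁻²⁷ = 2.85 × 10⁶ m/s = 2850 km/s.

v = 2850 km/s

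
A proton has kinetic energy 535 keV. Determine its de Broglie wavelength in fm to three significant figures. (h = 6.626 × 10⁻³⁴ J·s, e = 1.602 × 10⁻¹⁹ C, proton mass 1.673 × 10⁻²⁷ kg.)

KE = 535 keV = 8.571 × 10⁻¹⁴ J.
p = √(2mKE) = √(2 × 1.673 × 10⁻²⁷ × 8.571 × 10⁻¹⁴) = 1.693 × 10⁻²⁰ kg·m/s.
λ = h/p = 6.626 × 10⁻³⁴ / 1.693 × 10⁻²⁰ = 3.91 × 10⁻¹⁴ m = 39.1 fm.

λ = 39.1 fm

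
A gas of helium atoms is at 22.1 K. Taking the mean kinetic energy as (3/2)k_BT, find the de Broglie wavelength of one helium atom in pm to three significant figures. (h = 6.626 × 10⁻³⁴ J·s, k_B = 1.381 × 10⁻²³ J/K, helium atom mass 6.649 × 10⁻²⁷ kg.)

KE = (3/2)k_BT = 1.5 × 1.381 × 10⁻²³ × 22.1 = 4.578 × 10⁻²² J.
p = √(2mKE) = √(2 × 6.649 × 10⁻²⁷ × 4.578 × 10⁻²²) = 2.467 × 10⁻²⁴ kg·m/s.
λ = h/p = 2.69 × 10⁻¹⁰ m = 269 pm.

λ = 269 pm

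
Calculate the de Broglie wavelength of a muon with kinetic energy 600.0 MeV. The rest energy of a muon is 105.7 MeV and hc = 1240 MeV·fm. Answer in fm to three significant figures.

λ = 1.78 fm

Total energy E = KE + m₀c² = 600.0 + 105.7 = 705.7 MeV.
(pc)² = E² − (m₀c²)² = (705.7)² − (105.7)² = 4.868 × 10⁵ MeV², so pc = 697.7 MeV.
λ = hc/(pc) = 1240 MeV·fm / 697.7 MeV = 1.78 fm.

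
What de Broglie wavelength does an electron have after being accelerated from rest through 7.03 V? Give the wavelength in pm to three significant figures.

λ = 463 pm

KE = eV = 1.602 × 10⁻¹⁹ × 7.030 = 1.126 × 10⁻¹⁸ J.
p = √(2mKE) = √(2 × 9.109 × 10⁻³¹ × 1.126 × 10⁻¹⁸) = 1.432 × 10⁻²⁴ kg·m/s.
λ = h/p = 6.626 × 10⁻³⁴ / 1.432 × 10⁻²⁴ = 4.63 × 10⁻¹⁰ m = 463 pm.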